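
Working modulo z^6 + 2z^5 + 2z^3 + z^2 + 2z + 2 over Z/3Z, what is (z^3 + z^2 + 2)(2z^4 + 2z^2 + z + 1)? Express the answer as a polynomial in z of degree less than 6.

z^3 + 2z

Multiply in Z/3Z[z]: (z^3 + z^2 + 2)·(2z^4 + 2z^2 + z + 1) = 2z^7 + 2z^6 + 2z^5 + z^4 + 2z^3 + 2z^2 + 2z + 2.
Reduce using z^6 ≡ z^5 + z^3 + 2z^2 + z + 1 (mod z^6 + 2z^5 + 2z^3 + z^2 + 2z + 2).
Reduced: z^3 + 2z.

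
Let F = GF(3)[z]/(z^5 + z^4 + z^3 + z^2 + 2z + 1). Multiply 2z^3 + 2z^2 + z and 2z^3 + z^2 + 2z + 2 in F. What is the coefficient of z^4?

2

Multiply in GF(3)[z]: (2z^3 + 2z^2 + z)·(2z^3 + z^2 + 2z + 2) = z^6 + 2z^4 + 2z.
Reduce using z^5 ≡ 2z^4 + 2z^3 + 2z^2 + z + 2 (mod z^5 + z^4 + z^3 + z^2 + 2z + 1).
Reduced: 2z^4 + 2z^2 + 1.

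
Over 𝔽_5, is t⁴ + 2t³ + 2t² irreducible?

No

Write f(t) = t⁴ + 2t³ + 2t².
Check for roots in 𝔽_5: f(0) = 0 → root; f(1) = 0 → root; f(2) = 0 → root; f(3) = 3; f(4) = 1.
f(0) = 0, so (t) divides f(t); f is reducible.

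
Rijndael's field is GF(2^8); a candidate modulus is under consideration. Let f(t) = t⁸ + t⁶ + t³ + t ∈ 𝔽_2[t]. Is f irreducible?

No

Check for roots in 𝔽_2: f(0) = 0 → root; f(1) = 0 → root.
f(0) = 0, so (t) divides f(t); f is reducible.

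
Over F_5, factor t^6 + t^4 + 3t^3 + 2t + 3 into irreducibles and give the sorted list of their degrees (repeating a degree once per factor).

Write g(t) = t^6 + t^4 + 3t^3 + 2t + 3.
Roots in F_5: g(0) = 3; g(1) = 0 → root; g(2) = 1; g(3) = 0 → root; g(4) = 0 → root.
Linear factors from roots: (t + 4), (t + 2), (t + 1).
Complete factorization: g(t) = (t + 1)·(t + 2)·(t + 4)·(t^3 + 3t^2 + t + 1).
Factor degrees with multiplicity: 1 + 1 + 1 + 3 = 6.

1, 1, 1, 3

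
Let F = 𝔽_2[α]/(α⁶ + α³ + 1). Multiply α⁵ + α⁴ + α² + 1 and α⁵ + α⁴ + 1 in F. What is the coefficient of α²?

Multiply in 𝔽_2[α]: (α⁵ + α⁴ + α² + 1)·(α⁵ + α⁴ + 1) = α¹⁰ + α⁸ + α⁷ + α⁶ + α² + 1.
Reduce using α⁶ ≡ α³ + 1 (mod α⁶ + α³ + 1).
Reduced: α⁵ + α⁴ + α³.

0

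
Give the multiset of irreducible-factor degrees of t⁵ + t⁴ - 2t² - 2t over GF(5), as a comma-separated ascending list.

Write g(t) = t⁵ + t⁴ - 2t² - 2t.
Roots in GF(5): g(0) = 0 → root; g(1) = 3; g(2) = 1; g(3) = 0 → root; g(4) = 0 → root.
Linear factors from roots: (t), (t + 2), (t + 1).
Complete factorization: g(t) = (t)·(t + 1)·(t + 2)·(t² - 2t - 1).
Factor degrees with multiplicity: 1 + 1 + 1 + 2 = 5.

1, 1, 1, 2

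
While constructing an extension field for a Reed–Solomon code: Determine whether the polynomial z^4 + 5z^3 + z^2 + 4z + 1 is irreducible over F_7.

No

Write h(z) = z^4 + 5z^3 + z^2 + 4z + 1.
Check for roots in F_7: h(0) = 1; h(1) = 5; h(2) = 6; h(3) = 0 → root; h(4) = 0 → root; h(5) = 1; h(6) = 1.
h(3) = 0, so (z − 3) divides h(z); h is reducible.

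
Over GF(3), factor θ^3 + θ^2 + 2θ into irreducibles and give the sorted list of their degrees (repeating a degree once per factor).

Write g(θ) = θ^3 + θ^2 + 2θ.
Roots in GF(3): g(0) = 0 → root; g(1) = 1; g(2) = 1.
Linear factors from roots: (θ).
Complete factorization: g(θ) = (θ)·(θ^2 + θ + 2).
Factor degrees with multiplicity: 1 + 2 = 3.

1, 2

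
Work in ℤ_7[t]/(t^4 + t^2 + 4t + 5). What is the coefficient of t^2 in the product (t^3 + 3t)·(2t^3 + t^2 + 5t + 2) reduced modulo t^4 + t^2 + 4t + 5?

6

Multiply in ℤ_7[t]: (t^3 + 3t)·(2t^3 + t^2 + 5t + 2) = 2t^6 + t^5 + 4t^4 + 5t^3 + t^2 + 6t.
Reduce using t^4 ≡ 6t^2 + 3t + 2 (mod t^4 + t^2 + 4t + 5).
Reduced: 3t^3 + 6t^2 + 4.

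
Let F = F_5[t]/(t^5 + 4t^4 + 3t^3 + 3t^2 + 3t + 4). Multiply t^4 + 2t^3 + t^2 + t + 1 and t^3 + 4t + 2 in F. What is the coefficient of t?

4

Multiply in F_5[t]: (t^4 + 2t^3 + t^2 + t + 1)·(t^3 + 4t + 2) = t^7 + 2t^6 + t^4 + 4t^3 + t^2 + t + 2.
Reduce using t^5 ≡ t^4 + 2t^3 + 2t^2 + 2t + 1 (mod t^5 + 4t^4 + 3t^3 + 3t^2 + 3t + 4).
Reduced: 4t^4 + 2t^3 + 3t^2 + 4t + 2.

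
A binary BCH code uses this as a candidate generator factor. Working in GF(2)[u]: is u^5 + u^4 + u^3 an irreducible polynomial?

Write m(u) = u^5 + u^4 + u^3.
Check for roots in GF(2): m(0) = 0 → root; m(1) = 1.
m(0) = 0, so (u) divides m(u); m is reducible.

No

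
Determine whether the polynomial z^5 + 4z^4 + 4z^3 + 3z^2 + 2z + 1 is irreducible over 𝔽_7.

Write g(z) = z^5 + 4z^4 + 4z^3 + 3z^2 + 2z + 1.
Check for roots in 𝔽_7: g(0) = 1; g(1) = 1; g(2) = 5; g(3) = 2; g(4) = 2; g(5) = 2; g(6) = 1.
No roots, so no linear factors.
Degree-2 irreducible divisors: test the 21 monic irreducibles of degree 2 over GF(7).
z^2 + 2z + 5 divides g: g(z) = (z^2 + 2z + 5)·(z^3 + 2z^2 + 2z + 3).

No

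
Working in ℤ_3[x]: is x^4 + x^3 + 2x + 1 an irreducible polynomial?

Yes

Write g(x) = x^4 + x^3 + 2x + 1.
Check for roots in ℤ_3: g(0) = 1; g(1) = 2; g(2) = 2.
No roots, so no linear factors.
Monic irreducibles of degree 2 over GF(3): x^2 + 1, x^2 + x + 2, x^2 + 2x + 2.
None of them divide g (all give nonzero remainder).
No irreducible factor of degree ≤ 2 exists, so g is irreducible over GF(3).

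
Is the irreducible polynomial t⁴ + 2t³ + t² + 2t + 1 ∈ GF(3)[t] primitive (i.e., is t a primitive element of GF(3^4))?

No

Write f(t) = t⁴ + 2t³ + t² + 2t + 1.
|GF(3^4)^×| = 3^4 − 1 = 80. Prime factorization: 80 = 2^4·5.
f is primitive ⇔ t has order 80 in GF(3)[t]/(f), i.e. t^(80/q) ≠ 1 for each prime q | 80.
t^(40) mod f = 1
t^(16) mod f = 2t.
Since t^(40) = 1, the order of t divides 40 < 80; not primitive.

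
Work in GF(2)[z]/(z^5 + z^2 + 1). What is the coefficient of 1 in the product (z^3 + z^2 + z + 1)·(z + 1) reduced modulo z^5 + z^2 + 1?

1

Multiply in GF(2)[z]: (z^3 + z^2 + z + 1)·(z + 1) = z^4 + 1.
Reduced: z^4 + 1.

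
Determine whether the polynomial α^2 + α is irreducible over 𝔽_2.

Write m(α) = α^2 + α.
Check for roots in 𝔽_2: m(0) = 0 → root; m(1) = 0 → root.
m(0) = 0, so (α) divides m(α); m is reducible.

No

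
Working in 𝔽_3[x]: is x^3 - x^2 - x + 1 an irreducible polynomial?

Write P(x) = x^3 - x^2 - x + 1.
Check for roots in 𝔽_3: P(0) = 1; P(1) = 0 → root; P(2) = 0 → root.
P(1) = 0, so (x − 1) divides P(x); P is reducible.

No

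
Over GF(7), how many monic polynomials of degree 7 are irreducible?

By the necklace-counting formula, N_7(7) = (1/7) Σ_{d|7} μ(7/d)·7^d.
Divisors of 7: 1, 7; μ(7/d) for each: -1, 1.
Σ = − 7^1 + 7^7 = 823536.
N = 823536/7 = 117648.

117648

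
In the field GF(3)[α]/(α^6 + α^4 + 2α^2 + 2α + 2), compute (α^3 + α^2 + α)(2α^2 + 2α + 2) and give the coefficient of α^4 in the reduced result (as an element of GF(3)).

Multiply in GF(3)[α]: (α^3 + α^2 + α)·(2α^2 + 2α + 2) = 2α^5 + α^4 + α^2 + 2α.
Reduced: 2α^5 + α^4 + α^2 + 2α.

1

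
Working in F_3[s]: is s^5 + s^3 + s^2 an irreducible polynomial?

No

Write f(s) = s^5 + s^3 + s^2.
Check for roots in F_3: f(0) = 0 → root; f(1) = 0 → root; f(2) = 2.
f(0) = 0, so (s) divides f(s); f is reducible.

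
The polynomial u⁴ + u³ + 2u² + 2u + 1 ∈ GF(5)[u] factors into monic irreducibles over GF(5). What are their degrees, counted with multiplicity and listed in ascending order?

Write g(u) = u⁴ + u³ + 2u² + 2u + 1.
Roots in GF(5): g(0) = 1; g(1) = 2; g(2) = 2; g(3) = 3; g(4) = 1.
Complete factorization: g(u) = (u⁴ + u³ + 2u² + 2u + 1).
Factor degrees with multiplicity: 4 = 4.

4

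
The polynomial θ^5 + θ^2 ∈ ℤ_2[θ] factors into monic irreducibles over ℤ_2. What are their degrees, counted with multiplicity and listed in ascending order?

1, 1, 1, 2

Write f(θ) = θ^5 + θ^2.
Roots in ℤ_2: f(0) = 0 → root; f(1) = 0 → root.
Linear factors from roots: (θ), (θ + 1).
Complete factorization: f(θ) = (θ + 1)·(θ)^2·(θ^2 + θ + 1).
Factor degrees with multiplicity: 1 + 1 + 1 + 2 = 5.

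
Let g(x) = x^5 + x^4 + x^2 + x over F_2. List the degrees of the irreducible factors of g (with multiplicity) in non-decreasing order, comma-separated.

1, 1, 1, 2

Roots in F_2: g(0) = 0 → root; g(1) = 0 → root.
Linear factors from roots: (x), (x + 1).
Complete factorization: g(x) = (x)·(x + 1)^2·(x^2 + x + 1).
Factor degrees with multiplicity: 1 + 1 + 1 + 2 = 5.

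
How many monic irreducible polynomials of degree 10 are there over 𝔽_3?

5880

The number of monic irreducibles of degree 10 over GF(3) is (1/10)·Σ_{d∣10} μ(10/d) 3^d.
Divisors of 10: 1, 2, 5, 10; μ(10/d) for each: 1, -1, -1, 1.
Σ = 3^1 − 3^2 − 3^5 + 3^10 = 58800.
N = 58800/10 = 5880.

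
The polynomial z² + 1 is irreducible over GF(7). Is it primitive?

No

Write f(z) = z² + 1.
|GF(7^2)^×| = 7^2 − 1 = 48. Prime factorization: 48 = 2^4·3.
f is primitive ⇔ z has order 48 in GF(7)[z]/(f), i.e. z^(48/q) ≠ 1 for each prime q | 48.
z^(24) mod f = 1
z^(16) mod f = 1
Since z^(24) = 1, the order of z divides 24 < 48; not primitive.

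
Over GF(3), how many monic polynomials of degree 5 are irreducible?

48

By the necklace-counting formula, N_3(5) = (1/5) Σ_{d|5} μ(5/d)·3^d.
Divisors of 5: 1, 5; μ(5/d) for each: -1, 1.
Σ = − 3^1 + 3^5 = 240.
N = 240/5 = 48.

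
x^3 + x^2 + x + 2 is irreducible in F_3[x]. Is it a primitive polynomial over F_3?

Write f(x) = x^3 + x^2 + x + 2.
|GF(3^3)^×| = 3^3 − 1 = 26. Prime factorization: 26 = 2·13.
f is primitive ⇔ x has order 26 in GF(3)[x]/(f), i.e. x^(26/q) ≠ 1 for each prime q | 26.
x^(13) mod f = 1
x^(2) mod f = x^2.
Since x^(13) = 1, the order of x divides 13 < 26; not primitive.

No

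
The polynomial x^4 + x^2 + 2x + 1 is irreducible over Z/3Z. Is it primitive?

Write f(x) = x^4 + x^2 + 2x + 1.
|GF(3^4)^×| = 3^4 − 1 = 80. Prime factorization: 80 = 2^4·5.
f is primitive ⇔ x has order 80 in GF(3)[x]/(f), i.e. x^(80/q) ≠ 1 for each prime q | 80.
x^(40) mod f = 1
x^(16) mod f = 2x^3 + 2.
Since x^(40) = 1, the order of x divides 40 < 80; not primitive.

No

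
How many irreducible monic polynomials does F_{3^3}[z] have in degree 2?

Gauss's count: N_{27}(2) = (1/2) Σ_{d|2} μ(2/d)·27^d.
Divisors of 2: 1, 2; μ(2/d) for each: -1, 1.
Σ = − 27^1 + 27^2 = 702.
N = 702/2 = 351.

351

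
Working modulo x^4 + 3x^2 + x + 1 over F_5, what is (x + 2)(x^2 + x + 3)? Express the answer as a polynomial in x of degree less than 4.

x^3 + 3x^2 + 1

Multiply in F_5[x]: (x + 2)·(x^2 + x + 3) = x^3 + 3x^2 + 1.
Reduced: x^3 + 3x^2 + 1.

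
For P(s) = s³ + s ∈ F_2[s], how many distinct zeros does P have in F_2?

2

Evaluate at each of the 2 elements of F_2:
P(0) = 0 → root; P(1) = 0 → root.
Roots: {0, 1}.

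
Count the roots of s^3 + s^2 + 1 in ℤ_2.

Write f(s) = s^3 + s^2 + 1.
Evaluate at each of the 2 elements of ℤ_2:
f(0) = 1; f(1) = 1.
No element is a root.

0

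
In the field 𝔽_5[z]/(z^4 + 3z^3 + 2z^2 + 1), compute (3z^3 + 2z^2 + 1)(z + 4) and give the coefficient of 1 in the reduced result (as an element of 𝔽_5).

Multiply in 𝔽_5[z]: (3z^3 + 2z^2 + 1)·(z + 4) = 3z^4 + 4z^3 + 3z^2 + z + 4.
Reduce using z^4 ≡ 2z^3 + 3z^2 + 4 (mod z^4 + 3z^3 + 2z^2 + 1).
Reduced: 2z^2 + z + 1.

1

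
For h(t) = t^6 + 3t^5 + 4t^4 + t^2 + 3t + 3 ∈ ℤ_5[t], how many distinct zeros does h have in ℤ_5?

1

Evaluate at each of the 5 elements of ℤ_5:
h(0) = 3; h(1) = 0 → root; h(2) = 2; h(3) = 3; h(4) = 3.
Roots: {1}.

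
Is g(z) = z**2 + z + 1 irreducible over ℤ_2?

Yes

Check for roots in ℤ_2: g(0) = 1; g(1) = 1.
No roots. A degree-2 polynomial over a field with no linear factor is irreducible.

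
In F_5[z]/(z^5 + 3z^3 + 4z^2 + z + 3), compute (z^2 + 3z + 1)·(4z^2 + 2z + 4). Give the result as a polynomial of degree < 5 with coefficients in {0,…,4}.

4z^4 + 4z^3 + 4z^2 + 4z + 4

Multiply in F_5[z]: (z^2 + 3z + 1)·(4z^2 + 2z + 4) = 4z^4 + 4z^3 + 4z^2 + 4z + 4.
Reduced: 4z^4 + 4z^3 + 4z^2 + 4z + 4.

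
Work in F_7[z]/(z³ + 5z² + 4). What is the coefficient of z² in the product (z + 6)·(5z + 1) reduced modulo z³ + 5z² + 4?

Multiply in F_7[z]: (z + 6)·(5z + 1) = 5z² + 3z + 6.
Reduced: 5z² + 3z + 6.

5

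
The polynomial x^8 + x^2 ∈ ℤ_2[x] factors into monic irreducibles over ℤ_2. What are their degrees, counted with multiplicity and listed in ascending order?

Write g(x) = x^8 + x^2.
Roots in ℤ_2: g(0) = 0 → root; g(1) = 0 → root.
Linear factors from roots: (x), (x + 1).
Complete factorization: g(x) = (x)^2·(x + 1)^2·(x^2 + x + 1)^2.
Factor degrees with multiplicity: 1 + 1 + 1 + 1 + 2 + 2 = 8.

1, 1, 1, 1, 2, 2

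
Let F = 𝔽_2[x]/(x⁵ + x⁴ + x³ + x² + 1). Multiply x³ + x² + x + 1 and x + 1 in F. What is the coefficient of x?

0

Multiply in 𝔽_2[x]: (x³ + x² + x + 1)·(x + 1) = x⁴ + 1.
Reduced: x⁴ + 1.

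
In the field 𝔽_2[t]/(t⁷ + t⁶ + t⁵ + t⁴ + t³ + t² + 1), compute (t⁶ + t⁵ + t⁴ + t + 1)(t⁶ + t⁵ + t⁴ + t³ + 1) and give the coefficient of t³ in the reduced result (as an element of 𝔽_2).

Multiply in 𝔽_2[t]: (t⁶ + t⁵ + t⁴ + t + 1)·(t⁶ + t⁵ + t⁴ + t³ + 1) = t¹² + t¹⁰ + t⁹ + t⁶ + t⁵ + t⁴ + t³ + t + 1.
Reduce using t⁷ ≡ t⁶ + t⁵ + t⁴ + t³ + t² + 1 (mod t⁷ + t⁶ + t⁵ + t⁴ + t³ + t² + 1).
Reduced: t⁴ + t³ + 1.

1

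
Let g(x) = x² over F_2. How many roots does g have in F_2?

1

Evaluate at each of the 2 elements of F_2:
g(0) = 0 → root; g(1) = 1.
Roots: {0}.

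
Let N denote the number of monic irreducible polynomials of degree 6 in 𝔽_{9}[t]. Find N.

Gauss's count: N_{9}(6) = (1/6) Σ_{d|6} μ(6/d)·9^d.
Divisors of 6: 1, 2, 3, 6; μ(6/d) for each: 1, -1, -1, 1.
Σ = 9^1 − 9^2 − 9^3 + 9^6 = 530640.
N = 530640/6 = 88440.

88440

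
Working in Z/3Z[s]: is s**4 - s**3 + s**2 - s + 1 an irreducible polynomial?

Yes

Write h(s) = s**4 - s**3 + s**2 - s + 1.
Check for roots in Z/3Z: h(0) = 1; h(1) = 1; h(2) = 2.
No roots, so no linear factors.
Monic irreducibles of degree 2 over GF(3): s**2 + 1, s**2 + s - 1, s**2 - s - 1.
None of them divide h (all give nonzero remainder).
No irreducible factor of degree ≤ 2 exists, so h is irreducible over GF(3).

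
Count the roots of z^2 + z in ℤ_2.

2

Write g(z) = z^2 + z.
Evaluate at each of the 2 elements of ℤ_2:
g(0) = 0 → root; g(1) = 0 → root.
Roots: {0, 1}.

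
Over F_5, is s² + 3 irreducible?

Write g(s) = s² + 3.
Check for roots in F_5: g(0) = 3; g(1) = 4; g(2) = 2; g(3) = 2; g(4) = 4.
No roots. A degree-2 polynomial over a field with no linear factor is irreducible.

Yes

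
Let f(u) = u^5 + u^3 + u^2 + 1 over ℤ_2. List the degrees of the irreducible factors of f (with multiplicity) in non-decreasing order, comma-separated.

1, 1, 1, 2

Roots in ℤ_2: f(0) = 1; f(1) = 0 → root.
Linear factors from roots: (u + 1).
Complete factorization: f(u) = (u + 1)^3·(u^2 + u + 1).
Factor degrees with multiplicity: 1 + 1 + 1 + 2 = 5.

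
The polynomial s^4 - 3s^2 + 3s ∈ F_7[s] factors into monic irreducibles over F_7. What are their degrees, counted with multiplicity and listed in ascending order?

Write h(s) = s^4 - 3s^2 + 3s.
Linear factors from roots: (s), (s - 3).
Complete factorization: h(s) = (s)·(s - 3)·(s^2 + 3s - 1).
Factor degrees with multiplicity: 1 + 1 + 2 = 4.

1, 1, 2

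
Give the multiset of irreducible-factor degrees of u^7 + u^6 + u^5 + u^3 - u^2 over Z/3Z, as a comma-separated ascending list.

Write h(u) = u^7 + u^6 + u^5 + u^3 - u^2.
Roots in Z/3Z: h(0) = 0 → root; h(1) = 0 → root; h(2) = 0 → root.
Linear factors from roots: (u), (u - 1), (u + 1).
Complete factorization: h(u) = (u + 1)·(u - 1)·(u)^2·(u^3 + u^2 - u + 1).
Factor degrees with multiplicity: 1 + 1 + 1 + 1 + 3 = 7.

1, 1, 1, 1, 3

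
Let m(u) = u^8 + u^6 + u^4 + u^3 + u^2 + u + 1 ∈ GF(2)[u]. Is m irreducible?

Yes

Check for roots in GF(2): m(0) = 1; m(1) = 1.
No roots, so no linear factors.
Monic irreducibles of degree 2 over GF(2): u^2 + u + 1.
None of them divide m (all give nonzero remainder).
Monic irreducibles of degree 3 over GF(2): u^3 + u + 1, u^3 + u^2 + 1.
None of them divide m (all give nonzero remainder).
Monic irreducibles of degree 4 over GF(2): u^4 + u + 1, u^4 + u^3 + 1, u^4 + u^3 + u^2 + u + 1.
None of them divide m (all give nonzero remainder).
No irreducible factor of degree ≤ 4 exists, so m is irreducible over GF(2).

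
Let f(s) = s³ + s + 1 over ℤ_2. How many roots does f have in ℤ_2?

Evaluate at each of the 2 elements of ℤ_2:
f(0) = 1; f(1) = 1.
No element is a root.

0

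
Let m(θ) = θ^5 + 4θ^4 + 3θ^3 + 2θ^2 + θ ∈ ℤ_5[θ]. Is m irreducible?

No

Check for roots in ℤ_5: m(0) = 0 → root; m(1) = 1; m(2) = 0 → root; m(3) = 4; m(4) = 1.
m(0) = 0, so (θ) divides m(θ); m is reducible.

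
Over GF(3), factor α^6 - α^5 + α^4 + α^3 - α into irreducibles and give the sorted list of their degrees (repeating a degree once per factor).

Write f(α) = α^6 - α^5 + α^4 + α^3 - α.
Roots in GF(3): f(0) = 0 → root; f(1) = 1; f(2) = 0 → root.
Linear factors from roots: (α), (α + 1).
Complete factorization: f(α) = (α)·(α + 1)·(α^2 + 1)·(α^2 + α - 1).
Factor degrees with multiplicity: 1 + 1 + 2 + 2 = 6.

1, 1, 2, 2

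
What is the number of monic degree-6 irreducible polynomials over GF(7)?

19544

By the necklace-counting formula, N_7(6) = (1/6) Σ_{d|6} μ(6/d)·7^d.
Divisors of 6: 1, 2, 3, 6; μ(6/d) for each: 1, -1, -1, 1.
Σ = 7^1 − 7^2 − 7^3 + 7^6 = 117264.
N = 117264/6 = 19544.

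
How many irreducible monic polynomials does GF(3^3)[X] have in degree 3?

6552

x^(27^3) − x is the product of all monic irreducibles of degree dividing 3; Möbius inversion gives N = (1/3) Σ μ(3/d)·27^d.
Divisors of 3: 1, 3; μ(3/d) for each: -1, 1.
Σ = − 27^1 + 27^3 = 19656.
N = 19656/3 = 6552.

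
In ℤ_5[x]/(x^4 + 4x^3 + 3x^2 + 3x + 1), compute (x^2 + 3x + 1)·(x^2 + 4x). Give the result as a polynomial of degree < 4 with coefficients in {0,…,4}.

Multiply in ℤ_5[x]: (x^2 + 3x + 1)·(x^2 + 4x) = x^4 + 2x^3 + 3x^2 + 4x.
Reduce using x^4 ≡ x^3 + 2x^2 + 2x + 4 (mod x^4 + 4x^3 + 3x^2 + 3x + 1).
Reduced: 3x^3 + x + 4.

3x^3 + x + 4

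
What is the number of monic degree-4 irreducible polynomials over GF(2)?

3

The number of monic irreducibles of degree 4 over GF(2) is (1/4)·Σ_{d∣4} μ(4/d) 2^d.
Divisors of 4: 1, 2, 4; μ(4/d) for each: 0, -1, 1.
Σ = − 2^2 + 2^4 = 12.
N = 12/4 = 3.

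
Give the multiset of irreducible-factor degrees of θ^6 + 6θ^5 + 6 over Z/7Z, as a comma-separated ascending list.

2, 4

Write g(θ) = θ^6 + 6θ^5 + 6.
Complete factorization: g(θ) = (θ^2 + 6θ + 4)·(θ^4 + 3θ^2 + 3θ + 5).
Factor degrees with multiplicity: 2 + 4 = 6.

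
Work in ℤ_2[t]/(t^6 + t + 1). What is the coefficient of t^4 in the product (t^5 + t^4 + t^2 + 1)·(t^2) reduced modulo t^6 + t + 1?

1

Multiply in ℤ_2[t]: (t^5 + t^4 + t^2 + 1)·(t^2) = t^7 + t^6 + t^4 + t^2.
Reduce using t^6 ≡ t + 1 (mod t^6 + t + 1).
Reduced: t^4 + 1.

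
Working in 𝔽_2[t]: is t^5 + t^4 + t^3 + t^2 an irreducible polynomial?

Write f(t) = t^5 + t^4 + t^3 + t^2.
Check for roots in 𝔽_2: f(0) = 0 → root; f(1) = 0 → root.
f(0) = 0, so (t) divides f(t); f is reducible.

No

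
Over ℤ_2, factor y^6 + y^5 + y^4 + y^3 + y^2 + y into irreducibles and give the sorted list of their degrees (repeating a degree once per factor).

1, 1, 2, 2

Write h(y) = y^6 + y^5 + y^4 + y^3 + y^2 + y.
Roots in ℤ_2: h(0) = 0 → root; h(1) = 0 → root.
Linear factors from roots: (y), (y + 1).
Complete factorization: h(y) = (y)·(y + 1)·(y^2 + y + 1)^2.
Factor degrees with multiplicity: 1 + 1 + 2 + 2 = 6.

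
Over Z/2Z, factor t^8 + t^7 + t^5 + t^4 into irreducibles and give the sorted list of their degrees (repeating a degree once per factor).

Write h(t) = t^8 + t^7 + t^5 + t^4.
Roots in Z/2Z: h(0) = 0 → root; h(1) = 0 → root.
Linear factors from roots: (t), (t + 1).
Complete factorization: h(t) = (t + 1)^2·(t)^4·(t^2 + t + 1).
Factor degrees with multiplicity: 1 + 1 + 1 + 1 + 1 + 1 + 2 = 8.

1, 1, 1, 1, 1, 1, 2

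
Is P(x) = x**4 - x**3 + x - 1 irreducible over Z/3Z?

No

Check for roots in Z/3Z: P(0) = 2; P(1) = 0 → root; P(2) = 0 → root.
P(1) = 0, so (x − 1) divides P(x); P is reducible.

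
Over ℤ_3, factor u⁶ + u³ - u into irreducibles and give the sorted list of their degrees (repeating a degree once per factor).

1, 2, 3

Write g(u) = u⁶ + u³ - u.
Roots in ℤ_3: g(0) = 0 → root; g(1) = 1; g(2) = 1.
Linear factors from roots: (u).
Complete factorization: g(u) = (u)·(u² - u - 1)·(u³ + u² - u + 1).
Factor degrees with multiplicity: 1 + 2 + 3 = 6.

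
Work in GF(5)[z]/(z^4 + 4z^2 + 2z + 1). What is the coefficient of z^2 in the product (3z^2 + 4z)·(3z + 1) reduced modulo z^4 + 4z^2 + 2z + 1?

0

Multiply in GF(5)[z]: (3z^2 + 4z)·(3z + 1) = 4z^3 + 4z.
Reduced: 4z^3 + 4z.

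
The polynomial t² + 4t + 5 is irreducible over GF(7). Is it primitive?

Yes

Write f(t) = t² + 4t + 5.
|GF(7^2)^×| = 7^2 − 1 = 48. Prime factorization: 48 = 2^4·3.
f is primitive ⇔ t has order 48 in GF(7)[t]/(f), i.e. t^(48/q) ≠ 1 for each prime q | 48.
t^(24) mod f = 6.
t^(16) mod f = 4.
None equal 1, so t has full order 48; f is primitive.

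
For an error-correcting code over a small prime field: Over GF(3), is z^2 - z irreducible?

Write P(z) = z^2 - z.
Check for roots in GF(3): P(0) = 0 → root; P(1) = 0 → root; P(2) = 2.
P(0) = 0, so (z) divides P(z); P is reducible.

No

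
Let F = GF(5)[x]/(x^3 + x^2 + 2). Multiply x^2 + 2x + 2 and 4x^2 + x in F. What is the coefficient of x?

Multiply in GF(5)[x]: (x^2 + 2x + 2)·(4x^2 + x) = 4x^4 + 4x^3 + 2x.
Reduce using x^3 ≡ 4x^2 + 3 (mod x^3 + x^2 + 2).
Reduced: 4x.

4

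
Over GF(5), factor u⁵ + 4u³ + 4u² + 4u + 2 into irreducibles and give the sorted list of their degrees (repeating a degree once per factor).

1, 1, 3

Write h(u) = u⁵ + 4u³ + 4u² + 4u + 2.
Roots in GF(5): h(0) = 2; h(1) = 0 → root; h(2) = 0 → root; h(3) = 1; h(4) = 2.
Linear factors from roots: (u + 4), (u + 3).
Complete factorization: h(u) = (u + 3)·(u + 4)·(u³ + 3u² + u + 1).
Factor degrees with multiplicity: 1 + 1 + 3 = 5.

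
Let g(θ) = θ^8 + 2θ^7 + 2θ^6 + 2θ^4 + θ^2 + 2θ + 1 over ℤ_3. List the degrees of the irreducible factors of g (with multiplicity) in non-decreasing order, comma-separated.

1, 2, 2, 3

Roots in ℤ_3: g(0) = 1; g(1) = 2; g(2) = 0 → root.
Linear factors from roots: (θ + 1).
Complete factorization: g(θ) = (θ + 1)·(θ^2 + 2θ + 2)^2·(θ^3 + 2θ + 1).
Factor degrees with multiplicity: 1 + 2 + 2 + 3 = 8.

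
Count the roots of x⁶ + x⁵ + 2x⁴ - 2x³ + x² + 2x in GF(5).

Write P(x) = x⁶ + x⁵ + 2x⁴ - 2x³ + x² + 2x.
Evaluate at each of the 5 elements of GF(5):
P(0) = 0 → root; P(1) = 0 → root; P(2) = 0 → root; P(3) = 0 → root; P(4) = 3.
Roots: {0, 1, 2, 3}.

4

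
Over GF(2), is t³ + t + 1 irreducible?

Yes

Write f(t) = t³ + t + 1.
Check for roots in GF(2): f(0) = 1; f(1) = 1.
No roots. A degree-3 polynomial over a field with no linear factor is irreducible.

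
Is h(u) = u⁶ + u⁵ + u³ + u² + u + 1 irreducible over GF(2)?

No

Check for roots in GF(2): h(0) = 1; h(1) = 0 → root.
h(1) = 0, so (u − 1) divides h(u); h is reducible.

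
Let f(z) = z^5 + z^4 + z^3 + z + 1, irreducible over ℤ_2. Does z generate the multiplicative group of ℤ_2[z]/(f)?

|GF(2^5)^×| = 2^5 − 1 = 31. Prime factorization: 31 = 31.
f is primitive ⇔ z has order 31 in GF(2)[z]/(f), i.e. z^(31/q) ≠ 1 for each prime q | 31.
z^(1) mod f = z.
None equal 1, so z has full order 31; f is primitive.

Yes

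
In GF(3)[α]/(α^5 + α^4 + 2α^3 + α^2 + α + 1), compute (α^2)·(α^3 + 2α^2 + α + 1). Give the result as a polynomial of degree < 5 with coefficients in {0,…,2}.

α^4 + 2α^3 + 2α + 2

Multiply in GF(3)[α]: (α^2)·(α^3 + 2α^2 + α + 1) = α^5 + 2α^4 + α^3 + α^2.
Reduce using α^5 ≡ 2α^4 + α^3 + 2α^2 + 2α + 2 (mod α^5 + α^4 + 2α^3 + α^2 + α + 1).
Reduced: α^4 + 2α^3 + 2α + 2.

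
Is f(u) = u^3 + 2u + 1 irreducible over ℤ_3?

Yes

Check for roots in ℤ_3: f(0) = 1; f(1) = 1; f(2) = 1.
No roots. A degree-3 polynomial over a field with no linear factor is irreducible.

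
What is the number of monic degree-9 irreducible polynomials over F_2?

x^(2^9) − x is the product of all monic irreducibles of degree dividing 9; Möbius inversion gives N = (1/9) Σ μ(9/d)·2^d.
Divisors of 9: 1, 3, 9; μ(9/d) for each: 0, -1, 1.
Σ = − 2^3 + 2^9 = 504.
N = 504/9 = 56.

56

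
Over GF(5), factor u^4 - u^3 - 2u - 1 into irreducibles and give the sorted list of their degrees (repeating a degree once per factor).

4

Write h(u) = u^4 - u^3 - 2u - 1.
Roots in GF(5): h(0) = 4; h(1) = 2; h(2) = 3; h(3) = 2; h(4) = 3.
Complete factorization: h(u) = (u^4 - u^3 - 2u - 1).
Factor degrees with multiplicity: 4 = 4.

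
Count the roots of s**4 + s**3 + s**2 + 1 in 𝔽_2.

1

Write f(s) = s**4 + s**3 + s**2 + 1.
Evaluate at each of the 2 elements of 𝔽_2:
f(0) = 1; f(1) = 0 → root.
Roots: {1}.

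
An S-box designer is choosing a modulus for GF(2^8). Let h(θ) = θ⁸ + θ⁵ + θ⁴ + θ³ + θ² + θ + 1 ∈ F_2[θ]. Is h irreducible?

Check for roots in F_2: h(0) = 1; h(1) = 1.
No roots, so no linear factors.
Monic irreducibles of degree 2 over GF(2): θ² + θ + 1.
None of them divide h (all give nonzero remainder).
Monic irreducibles of degree 3 over GF(2): θ³ + θ + 1, θ³ + θ² + 1.
None of them divide h (all give nonzero remainder).
Monic irreducibles of degree 4 over GF(2): θ⁴ + θ + 1, θ⁴ + θ³ + 1, θ⁴ + θ³ + θ² + θ + 1.
None of them divide h (all give nonzero remainder).
No irreducible factor of degree ≤ 4 exists, so h is irreducible over GF(2).

Yes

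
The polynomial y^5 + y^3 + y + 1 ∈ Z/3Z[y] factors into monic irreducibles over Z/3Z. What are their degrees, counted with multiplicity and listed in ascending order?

Write f(y) = y^5 + y^3 + y + 1.
Roots in Z/3Z: f(0) = 1; f(1) = 1; f(2) = 1.
Complete factorization: f(y) = (y^5 + y^3 + y + 1).
Factor degrees with multiplicity: 5 = 5.

5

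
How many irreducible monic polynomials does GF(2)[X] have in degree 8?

Gauss's count: N_{2}(8) = (1/8) Σ_{d|8} μ(8/d)·2^d.
Divisors of 8: 1, 2, 4, 8; μ(8/d) for each: 0, 0, -1, 1.
Σ = − 2^4 + 2^8 = 240.
N = 240/8 = 30.

30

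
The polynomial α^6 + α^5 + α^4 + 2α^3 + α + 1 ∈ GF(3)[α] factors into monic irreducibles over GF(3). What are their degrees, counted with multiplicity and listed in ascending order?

Write h(α) = α^6 + α^5 + α^4 + 2α^3 + α + 1.
Roots in GF(3): h(0) = 1; h(1) = 1; h(2) = 2.
Complete factorization: h(α) = (α^6 + α^5 + α^4 + 2α^3 + α + 1).
Factor degrees with multiplicity: 6 = 6.

6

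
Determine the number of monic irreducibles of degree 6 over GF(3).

The number of monic irreducibles of degree 6 over GF(3) is (1/6)·Σ_{d∣6} μ(6/d) 3^d.
Divisors of 6: 1, 2, 3, 6; μ(6/d) for each: 1, -1, -1, 1.
Σ = 3^1 − 3^2 − 3^3 + 3^6 = 696.
N = 696/6 = 116.

116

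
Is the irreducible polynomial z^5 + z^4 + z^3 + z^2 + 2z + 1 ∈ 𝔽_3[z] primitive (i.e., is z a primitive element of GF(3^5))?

Yes

Write f(z) = z^5 + z^4 + z^3 + z^2 + 2z + 1.
|GF(3^5)^×| = 3^5 − 1 = 242. Prime factorization: 242 = 2·11^2.
f is primitive ⇔ z has order 242 in GF(3)[z]/(f), i.e. z^(242/q) ≠ 1 for each prime q | 242.
z^(121) mod f = 2.
z^(22) mod f = z^4 + z^2 + z + 2.
None equal 1, so z has full order 242; f is primitive.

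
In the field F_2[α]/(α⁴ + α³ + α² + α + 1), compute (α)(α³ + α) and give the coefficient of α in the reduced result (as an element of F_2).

1

Multiply in F_2[α]: (α)·(α³ + α) = α⁴ + α².
Reduce using α⁴ ≡ α³ + α² + α + 1 (mod α⁴ + α³ + α² + α + 1).
Reduced: α³ + α + 1.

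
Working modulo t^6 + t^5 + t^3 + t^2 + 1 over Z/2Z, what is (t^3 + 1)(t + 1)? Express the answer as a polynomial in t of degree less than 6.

Multiply in Z/2Z[t]: (t^3 + 1)·(t + 1) = t^4 + t^3 + t + 1.
Reduced: t^4 + t^3 + t + 1.

t^4 + t^3 + t + 1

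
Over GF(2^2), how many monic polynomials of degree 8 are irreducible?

8160

The number of monic irreducibles of degree 8 over GF(4) is (1/8)·Σ_{d∣8} μ(8/d) 4^d.
Divisors of 8: 1, 2, 4, 8; μ(8/d) for each: 0, 0, -1, 1.
Σ = − 4^4 + 4^8 = 65280.
N = 65280/8 = 8160.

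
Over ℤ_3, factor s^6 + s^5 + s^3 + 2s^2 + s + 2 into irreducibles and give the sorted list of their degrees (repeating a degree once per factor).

6

Write f(s) = s^6 + s^5 + s^3 + 2s^2 + s + 2.
Roots in ℤ_3: f(0) = 2; f(1) = 2; f(2) = 2.
Complete factorization: f(s) = (s^6 + s^5 + s^3 + 2s^2 + s + 2).
Factor degrees with multiplicity: 6 = 6.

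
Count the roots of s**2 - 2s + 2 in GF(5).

Write h(s) = s**2 - 2s + 2.
Evaluate at each of the 5 elements of GF(5):
h(0) = 2; h(1) = 1; h(2) = 2; h(3) = 0 → root; h(4) = 0 → root.
Roots: {3, 4}.

2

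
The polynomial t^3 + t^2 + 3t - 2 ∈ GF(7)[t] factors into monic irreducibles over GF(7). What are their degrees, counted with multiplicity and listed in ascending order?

3

Write f(t) = t^3 + t^2 + 3t - 2.
Complete factorization: f(t) = (t^3 + t^2 + 3t - 2).
Factor degrees with multiplicity: 3 = 3.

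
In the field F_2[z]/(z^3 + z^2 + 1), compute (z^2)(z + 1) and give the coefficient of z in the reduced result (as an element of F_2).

0

Multiply in F_2[z]: (z^2)·(z + 1) = z^3 + z^2.
Reduce using z^3 ≡ z^2 + 1 (mod z^3 + z^2 + 1).
Reduced: 1.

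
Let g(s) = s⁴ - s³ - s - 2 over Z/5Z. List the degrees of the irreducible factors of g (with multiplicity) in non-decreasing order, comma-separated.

Roots in Z/5Z: g(0) = 3; g(1) = 2; g(2) = 4; g(3) = 4; g(4) = 1.
Complete factorization: g(s) = (s⁴ - s³ - s - 2).
Factor degrees with multiplicity: 4 = 4.

4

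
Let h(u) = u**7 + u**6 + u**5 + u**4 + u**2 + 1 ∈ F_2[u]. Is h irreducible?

Check for roots in F_2: h(0) = 1; h(1) = 0 → root.
h(1) = 0, so (u − 1) divides h(u); h is reducible.

No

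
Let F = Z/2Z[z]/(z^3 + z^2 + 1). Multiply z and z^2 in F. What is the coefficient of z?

0

Multiply in Z/2Z[z]: (z)·(z^2) = z^3.
Reduce using z^3 ≡ z^2 + 1 (mod z^3 + z^2 + 1).
Reduced: z^2 + 1.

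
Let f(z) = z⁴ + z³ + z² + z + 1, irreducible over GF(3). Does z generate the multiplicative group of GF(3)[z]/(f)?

|GF(3^4)^×| = 3^4 − 1 = 80. Prime factorization: 80 = 2^4·5.
f is primitive ⇔ z has order 80 in GF(3)[z]/(f), i.e. z^(80/q) ≠ 1 for each prime q | 80.
z^(40) mod f = 1
z^(16) mod f = z.
Since z^(40) = 1, the order of z divides 40 < 80; not primitive.

No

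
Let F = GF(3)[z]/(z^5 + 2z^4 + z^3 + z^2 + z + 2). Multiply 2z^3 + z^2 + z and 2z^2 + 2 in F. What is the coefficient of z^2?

1

Multiply in GF(3)[z]: (2z^3 + z^2 + z)·(2z^2 + 2) = z^5 + 2z^4 + 2z^2 + 2z.
Reduce using z^5 ≡ z^4 + 2z^3 + 2z^2 + 2z + 1 (mod z^5 + 2z^4 + z^3 + z^2 + z + 2).
Reduced: 2z^3 + z^2 + z + 1.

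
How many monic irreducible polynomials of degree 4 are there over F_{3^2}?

Gauss's count: N_{9}(4) = (1/4) Σ_{d|4} μ(4/d)·9^d.
Divisors of 4: 1, 2, 4; μ(4/d) for each: 0, -1, 1.
Σ = − 9^2 + 9^4 = 6480.
N = 6480/4 = 1620.

1620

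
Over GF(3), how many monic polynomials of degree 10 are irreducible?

5880

The number of monic irreducibles of degree 10 over GF(3) is (1/10)·Σ_{d∣10} μ(10/d) 3^d.
Divisors of 10: 1, 2, 5, 10; μ(10/d) for each: 1, -1, -1, 1.
Σ = 3^1 − 3^2 − 3^5 + 3^10 = 58800.
N = 58800/10 = 5880.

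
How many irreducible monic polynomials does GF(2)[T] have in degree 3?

x^(2^3) − x is the product of all monic irreducibles of degree dividing 3; Möbius inversion gives N = (1/3) Σ μ(3/d)·2^d.
Divisors of 3: 1, 3; μ(3/d) for each: -1, 1.
Σ = − 2^1 + 2^3 = 6.
N = 6/3 = 2.

2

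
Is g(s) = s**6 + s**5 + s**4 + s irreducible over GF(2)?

No

Check for roots in GF(2): g(0) = 0 → root; g(1) = 0 → root.
g(0) = 0, so (s) divides g(s); g is reducible.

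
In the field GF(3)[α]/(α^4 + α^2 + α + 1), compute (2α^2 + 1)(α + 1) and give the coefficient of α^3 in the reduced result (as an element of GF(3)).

2

Multiply in GF(3)[α]: (2α^2 + 1)·(α + 1) = 2α^3 + 2α^2 + α + 1.
Reduced: 2α^3 + 2α^2 + α + 1.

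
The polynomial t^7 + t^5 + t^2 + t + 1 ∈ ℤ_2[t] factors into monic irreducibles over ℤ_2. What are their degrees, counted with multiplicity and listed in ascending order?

7

Write g(t) = t^7 + t^5 + t^2 + t + 1.
Roots in ℤ_2: g(0) = 1; g(1) = 1.
Complete factorization: g(t) = (t^7 + t^5 + t^2 + t + 1).
Factor degrees with multiplicity: 7 = 7.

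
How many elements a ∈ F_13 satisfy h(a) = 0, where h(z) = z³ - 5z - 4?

Evaluate at each of the 13 elements of F_13:
h(0) = 9; h(1) = 5; h(2) = 7; h(3) = 8; h(4) = 1; h(5) = 5; h(6) = 0 → root; h(7) = 5; h(8) = 0 → root; h(9) = 4; h(10) = 10; h(11) = 11; h(12) = 0 → root.
Roots: {6, 8, 12}.

3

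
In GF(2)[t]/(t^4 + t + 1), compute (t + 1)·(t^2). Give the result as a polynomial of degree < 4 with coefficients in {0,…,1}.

t^3 + t^2

Multiply in GF(2)[t]: (t + 1)·(t^2) = t^3 + t^2.
Reduced: t^3 + t^2.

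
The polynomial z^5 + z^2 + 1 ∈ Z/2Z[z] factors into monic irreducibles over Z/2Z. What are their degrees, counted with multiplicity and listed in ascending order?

5

Write f(z) = z^5 + z^2 + 1.
Roots in Z/2Z: f(0) = 1; f(1) = 1.
Complete factorization: f(z) = (z^5 + z^2 + 1).
Factor degrees with multiplicity: 5 = 5.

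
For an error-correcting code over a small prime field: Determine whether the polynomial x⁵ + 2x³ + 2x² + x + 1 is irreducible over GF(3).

Yes

Write m(x) = x⁵ + 2x³ + 2x² + x + 1.
Check for roots in GF(3): m(0) = 1; m(1) = 1; m(2) = 2.
No roots, so no linear factors.
Monic irreducibles of degree 2 over GF(3): x² + 1, x² + x + 2, x² + 2x + 2.
None of them divide m (all give nonzero remainder).
No irreducible factor of degree ≤ 2 exists, so m is irreducible over GF(3).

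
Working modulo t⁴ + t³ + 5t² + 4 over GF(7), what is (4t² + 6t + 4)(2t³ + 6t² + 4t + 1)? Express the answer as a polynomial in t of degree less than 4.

6t^3 + 3t^2 + 4t + 4

Multiply in GF(7)[t]: (4t² + 6t + 4)·(2t³ + 6t² + 4t + 1) = t⁵ + t⁴ + 4t³ + 3t² + t + 4.
Reduce using t⁴ ≡ 6t³ + 2t² + 3 (mod t⁴ + t³ + 5t² + 4).
Reduced: 6t³ + 3t² + 4t + 4.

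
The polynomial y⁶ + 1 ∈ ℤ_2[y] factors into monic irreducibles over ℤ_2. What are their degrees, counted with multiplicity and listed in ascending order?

Write h(y) = y⁶ + 1.
Roots in ℤ_2: h(0) = 1; h(1) = 0 → root.
Linear factors from roots: (y + 1).
Complete factorization: h(y) = (y + 1)^2·(y² + y + 1)^2.
Factor degrees with multiplicity: 1 + 1 + 2 + 2 = 6.

1, 1, 2, 2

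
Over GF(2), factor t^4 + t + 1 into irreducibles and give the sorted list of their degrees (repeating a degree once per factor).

4

Write h(t) = t^4 + t + 1.
Roots in GF(2): h(0) = 1; h(1) = 1.
Complete factorization: h(t) = (t^4 + t + 1).
Factor degrees with multiplicity: 4 = 4.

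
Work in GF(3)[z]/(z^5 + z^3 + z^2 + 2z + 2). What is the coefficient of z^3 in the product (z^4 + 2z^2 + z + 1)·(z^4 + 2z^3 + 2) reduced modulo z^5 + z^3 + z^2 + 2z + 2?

2

Multiply in GF(3)[z]: (z^4 + 2z^2 + z + 1)·(z^4 + 2z^3 + 2) = z^8 + 2z^7 + 2z^6 + 2z^5 + 2z^4 + 2z^3 + z^2 + 2z + 2.
Reduce using z^5 ≡ 2z^3 + 2z^2 + z + 1 (mod z^5 + z^3 + z^2 + 2z + 2).
Reduced: 2z^3 + 2z^2 + 2z + 1.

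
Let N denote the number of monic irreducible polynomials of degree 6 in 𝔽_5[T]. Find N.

2580

x^(5^6) − x is the product of all monic irreducibles of degree dividing 6; Möbius inversion gives N = (1/6) Σ μ(6/d)·5^d.
Divisors of 6: 1, 2, 3, 6; μ(6/d) for each: 1, -1, -1, 1.
Σ = 5^1 − 5^2 − 5^3 + 5^6 = 15480.
N = 15480/6 = 2580.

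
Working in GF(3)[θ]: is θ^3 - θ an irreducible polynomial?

No

Write g(θ) = θ^3 - θ.
Check for roots in GF(3): g(0) = 0 → root; g(1) = 0 → root; g(2) = 0 → root.
g(0) = 0, so (θ) divides g(θ); g is reducible.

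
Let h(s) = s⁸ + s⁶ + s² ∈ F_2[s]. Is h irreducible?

Check for roots in F_2: h(0) = 0 → root; h(1) = 1.
h(0) = 0, so (s) divides h(s); h is reducible.

No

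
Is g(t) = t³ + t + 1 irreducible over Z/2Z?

Yes

Check for roots in Z/2Z: g(0) = 1; g(1) = 1.
No roots. A degree-3 polynomial over a field with no linear factor is irreducible.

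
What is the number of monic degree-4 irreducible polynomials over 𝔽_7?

Gauss's count: N_{7}(4) = (1/4) Σ_{d|4} μ(4/d)·7^d.
Divisors of 4: 1, 2, 4; μ(4/d) for each: 0, -1, 1.
Σ = − 7^2 + 7^4 = 2352.
N = 2352/4 = 588.

588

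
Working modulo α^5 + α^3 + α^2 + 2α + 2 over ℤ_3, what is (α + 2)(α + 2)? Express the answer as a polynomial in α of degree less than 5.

α^2 + α + 1

Multiply in ℤ_3[α]: (α + 2)·(α + 2) = α^2 + α + 1.
Reduced: α^2 + α + 1.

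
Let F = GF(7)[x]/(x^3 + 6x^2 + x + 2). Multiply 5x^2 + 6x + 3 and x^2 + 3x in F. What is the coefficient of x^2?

0

Multiply in GF(7)[x]: (5x^2 + 6x + 3)·(x^2 + 3x) = 5x^4 + 2x.
Reduce using x^3 ≡ x^2 + 6x + 5 (mod x^3 + 6x^2 + x + 2).
Reduced: x + 4.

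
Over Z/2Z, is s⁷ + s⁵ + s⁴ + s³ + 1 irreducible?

Yes

Write P(s) = s⁷ + s⁵ + s⁴ + s³ + 1.
Check for roots in Z/2Z: P(0) = 1; P(1) = 1.
No roots, so no linear factors.
Monic irreducibles of degree 2 over GF(2): s² + s + 1.
None of them divide P (all give nonzero remainder).
Monic irreducibles of degree 3 over GF(2): s³ + s + 1, s³ + s² + 1.
None of them divide P (all give nonzero remainder).
No irreducible factor of degree ≤ 3 exists, so P is irreducible over GF(2).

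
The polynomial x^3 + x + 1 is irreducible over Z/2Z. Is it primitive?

Write f(x) = x^3 + x + 1.
|GF(2^3)^×| = 2^3 − 1 = 7. Prime factorization: 7 = 7.
f is primitive ⇔ x has order 7 in GF(2)[x]/(f), i.e. x^(7/q) ≠ 1 for each prime q | 7.
x^(1) mod f = x.
None equal 1, so x has full order 7; f is primitive.

Yes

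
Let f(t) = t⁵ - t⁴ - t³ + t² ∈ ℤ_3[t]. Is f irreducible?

No

Check for roots in ℤ_3: f(0) = 0 → root; f(1) = 0 → root; f(2) = 0 → root.
f(0) = 0, so (t) divides f(t); f is reducible.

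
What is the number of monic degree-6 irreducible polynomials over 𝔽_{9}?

88440

x^(9^6) − x is the product of all monic irreducibles of degree dividing 6; Möbius inversion gives N = (1/6) Σ μ(6/d)·9^d.
Divisors of 6: 1, 2, 3, 6; μ(6/d) for each: 1, -1, -1, 1.
Σ = 9^1 − 9^2 − 9^3 + 9^6 = 530640.
N = 530640/6 = 88440.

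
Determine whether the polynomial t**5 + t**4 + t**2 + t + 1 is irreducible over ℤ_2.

Write m(t) = t**5 + t**4 + t**2 + t + 1.
Check for roots in ℤ_2: m(0) = 1; m(1) = 1.
No roots, so no linear factors.
Monic irreducibles of degree 2 over GF(2): t**2 + t + 1.
None of them divide m (all give nonzero remainder).
No irreducible factor of degree ≤ 2 exists, so m is irreducible over GF(2).

Yes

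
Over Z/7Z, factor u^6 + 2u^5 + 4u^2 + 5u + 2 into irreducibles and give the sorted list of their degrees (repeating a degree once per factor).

1, 1, 1, 3

Write f(u) = u^6 + 2u^5 + 4u^2 + 5u + 2.
Linear factors from roots: (u + 6), (u + 3), (u + 1).
Complete factorization: f(u) = (u + 1)·(u + 3)·(u + 6)·(u^3 + 6u^2 + 4u + 4).
Factor degrees with multiplicity: 1 + 1 + 1 + 3 = 6.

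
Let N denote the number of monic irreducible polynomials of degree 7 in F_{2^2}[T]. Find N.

2340

The number of monic irreducibles of degree 7 over GF(4) is (1/7)·Σ_{d∣7} μ(7/d) 4^d.
Divisors of 7: 1, 7; μ(7/d) for each: -1, 1.
Σ = − 4^1 + 4^7 = 16380.
N = 16380/7 = 2340.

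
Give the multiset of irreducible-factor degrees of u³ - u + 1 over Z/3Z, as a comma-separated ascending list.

Write g(u) = u³ - u + 1.
Roots in Z/3Z: g(0) = 1; g(1) = 1; g(2) = 1.
Complete factorization: g(u) = (u³ - u + 1).
Factor degrees with multiplicity: 3 = 3.

3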